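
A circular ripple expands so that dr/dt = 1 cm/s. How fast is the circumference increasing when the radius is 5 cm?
2π cm/s

C = 2πr
dC/dt = 2π · dr/dt = 2π · 1 = 2π cm/s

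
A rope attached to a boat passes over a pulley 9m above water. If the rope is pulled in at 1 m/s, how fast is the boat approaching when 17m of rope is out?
17√13/52 ≈ 1.179 m/s

rope² = x² + 9²
x = √(17² - 9²) = 4√13
dx/dt = (rope/x) · d(rope)/dt = (17/(4√13)) · (-1) = -17√13/52 m/s
The boat approaches at 17√13/52 ≈ 1.179 m/s.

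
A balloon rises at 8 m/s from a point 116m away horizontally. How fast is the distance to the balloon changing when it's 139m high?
1112√32777/32777 ≈ 6.142 m/s

z² = 116² + y²
z = √(116² + 139²) = √32777
dz/dt = y/z · dy/dt = 139/√32777 · 8 = 1112√32777/32777 ≈ 6.142 m/s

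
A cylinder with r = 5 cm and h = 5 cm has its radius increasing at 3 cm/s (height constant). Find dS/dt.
90π cm²/s

S = 2πrh + 2πr² (lateral + bases)
dS/dt = (2πh + 4πr)·dr/dt = (2π·5 + 4π·5)·3
= 90π cm²/s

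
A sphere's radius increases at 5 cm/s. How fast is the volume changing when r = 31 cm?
19220π cm³/s

V = (4/3)πr³
dV/dt = dV/dr · dr/dt = 4πr² · 5
At r = 31: dV/dt = 19220π cm³/s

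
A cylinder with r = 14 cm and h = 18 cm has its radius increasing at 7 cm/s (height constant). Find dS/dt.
644π cm²/s

S = 2πrh + 2πr² (lateral + bases)
dS/dt = (2πh + 4πr)·dr/dt = (2π·18 + 4π·14)·7
= 644π cm²/s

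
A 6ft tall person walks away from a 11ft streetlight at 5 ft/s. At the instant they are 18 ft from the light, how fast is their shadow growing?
6 ft/s

By similar triangles: 11/(x+s) = 6/s
Solving: s = 6x/5
ds/dt = 6/5 · dx/dt = 6/5 · 5 = 6 ft/s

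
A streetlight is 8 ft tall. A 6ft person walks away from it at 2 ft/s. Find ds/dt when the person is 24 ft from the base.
6 ft/s

By similar triangles: 8/(x+s) = 6/s
Solving: s = 6x/2
ds/dt = 6/2 · dx/dt = 3 · 2 = 6 ft/s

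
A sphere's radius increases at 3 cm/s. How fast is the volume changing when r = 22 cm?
5808π cm³/s

V = (4/3)πr³
dV/dt = dV/dr · dr/dt = 4πr² · 3
At r = 22: dV/dt = 5808π cm³/s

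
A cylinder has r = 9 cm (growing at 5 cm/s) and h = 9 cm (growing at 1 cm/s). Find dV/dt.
891π cm³/s

V = πr²h
dV/dt = 2πrh·dr/dt + πr²·dh/dt
= 2π(9)(9)(5) + π(9)²(1)
= 891π cm³/s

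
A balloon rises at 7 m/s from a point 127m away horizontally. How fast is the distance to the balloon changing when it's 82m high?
574√22853/22853 ≈ 3.797 m/s

z² = 127² + y²
z = √(127² + 82²) = √22853
dz/dt = y/z · dy/dt = 82/√22853 · 7 = 574√22853/22853 ≈ 3.797 m/s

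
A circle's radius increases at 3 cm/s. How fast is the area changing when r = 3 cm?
18π cm²/s

A = πr²
dA/dt = 2πr · dr/dt = 2π(3)(3) = 18π cm²/s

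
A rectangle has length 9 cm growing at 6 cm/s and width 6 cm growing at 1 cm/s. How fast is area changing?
45 cm²/s

A = lw
dA/dt = w·dl/dt + l·dw/dt = 6·6 + 9·1 = 45 cm²/s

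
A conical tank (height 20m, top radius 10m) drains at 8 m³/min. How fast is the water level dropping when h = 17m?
32/(289π) ≈ 0.03525 m/min

r/h = 10/20, so r = (1/2)h
V = (1/3)πr²h = (1/3)π((1/2)h)²h = (1/12)πh³
dV/dh = (1/4)πh²
dh/dt = (dV/dt)/(dV/dh) = -8/((1/4)π·17²) = -32/(289π) m/min
The level is dropping at 32/(289π) ≈ 0.03525 m/min.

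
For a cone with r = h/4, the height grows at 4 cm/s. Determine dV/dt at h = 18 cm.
81π cm³/s

V = (1/3)π(h/4)²h = πh³/48
dV/dt = πh²/16 · 4
At h = 18: dV/dt = 81π cm³/s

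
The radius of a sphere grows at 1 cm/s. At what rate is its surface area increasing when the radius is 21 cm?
168π cm²/s

S = 4πr²
dS/dt = dS/dr · dr/dt = 8πr · 1
At r = 21: dS/dt = 168π cm²/s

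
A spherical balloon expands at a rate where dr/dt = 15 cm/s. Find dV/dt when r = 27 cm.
43740π cm³/s

V = (4/3)πr³
dV/dt = dV/dr · dr/dt = 4πr² · 15
At r = 27: dV/dt = 43740π cm³/s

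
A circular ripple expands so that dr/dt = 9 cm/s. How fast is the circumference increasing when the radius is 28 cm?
18π cm/s

C = 2πr
dC/dt = 2π · dr/dt = 2π · 9 = 18π cm/s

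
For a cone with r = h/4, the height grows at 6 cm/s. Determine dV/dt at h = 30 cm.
675π/2 cm³/s

V = (1/3)π(h/4)²h = πh³/48
dV/dt = πh²/16 · 6
At h = 30: dV/dt = 675π/2 cm³/s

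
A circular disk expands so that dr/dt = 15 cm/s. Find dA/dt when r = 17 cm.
510π cm²/s

A = πr²
dA/dt = 2πr · dr/dt = 2π(17)(15) = 510π cm²/s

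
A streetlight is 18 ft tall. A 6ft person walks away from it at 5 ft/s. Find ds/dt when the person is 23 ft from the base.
5/2 ft/s

By similar triangles: 18/(x+s) = 6/s
Solving: s = 6x/12
ds/dt = 6/12 · dx/dt = 1/2 · 5 = 5/2 ft/s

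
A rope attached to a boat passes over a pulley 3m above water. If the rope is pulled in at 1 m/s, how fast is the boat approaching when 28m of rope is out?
28√31/155 ≈ 1.006 m/s

rope² = x² + 3²
x = √(28² - 3²) = 5√31
dx/dt = (rope/x) · d(rope)/dt = (28/(5√31)) · (-1) = -28√31/155 m/s
The boat approaches at 28√31/155 ≈ 1.006 m/s.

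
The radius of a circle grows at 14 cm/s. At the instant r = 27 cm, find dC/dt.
28π cm/s

C = 2πr
dC/dt = 2π · dr/dt = 2π · 14 = 28π cm/s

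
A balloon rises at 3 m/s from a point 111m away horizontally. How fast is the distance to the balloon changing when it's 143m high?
429√32770/32770 ≈ 2.37 m/s

z² = 111² + y²
z = √(111² + 143²) = √32770
dz/dt = y/z · dy/dt = 143/√32770 · 3 = 429√32770/32770 ≈ 2.37 m/s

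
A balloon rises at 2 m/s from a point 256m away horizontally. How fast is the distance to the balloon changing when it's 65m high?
130√69761/69761 ≈ 0.4922 m/s

z² = 256² + y²
z = √(256² + 65²) = √69761
dz/dt = y/z · dy/dt = 65/√69761 · 2 = 130√69761/69761 ≈ 0.4922 m/s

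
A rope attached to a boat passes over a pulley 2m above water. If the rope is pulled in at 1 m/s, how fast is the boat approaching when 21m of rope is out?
21√437/437 ≈ 1.005 m/s

rope² = x² + 2²
x = √(21² - 2²) = √437
dx/dt = (rope/x) · d(rope)/dt = (21/√437) · (-1) = -21√437/437 m/s
The boat approaches at 21√437/437 ≈ 1.005 m/s.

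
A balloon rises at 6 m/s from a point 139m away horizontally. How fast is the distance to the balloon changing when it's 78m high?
468√25405/25405 ≈ 2.936 m/s

z² = 139² + y²
z = √(139² + 78²) = √25405
dz/dt = y/z · dy/dt = 78/√25405 · 6 = 468√25405/25405 ≈ 2.936 m/s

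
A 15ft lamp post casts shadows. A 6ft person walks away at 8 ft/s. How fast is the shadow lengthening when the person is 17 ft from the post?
16/3 ft/s

By similar triangles: 15/(x+s) = 6/s
Solving: s = 6x/9
ds/dt = 6/9 · dx/dt = 2/3 · 8 = 16/3 ft/s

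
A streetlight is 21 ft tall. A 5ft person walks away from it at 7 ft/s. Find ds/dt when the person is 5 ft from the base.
35/16 ft/s

By similar triangles: 21/(x+s) = 5/s
Solving: s = 5x/16
ds/dt = 5/16 · dx/dt = 5/16 · 7 = 35/16 ft/s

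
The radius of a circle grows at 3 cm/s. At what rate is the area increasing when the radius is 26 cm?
156π cm²/s

A = πr²
dA/dt = 2πr · dr/dt = 2π(26)(3) = 156π cm²/s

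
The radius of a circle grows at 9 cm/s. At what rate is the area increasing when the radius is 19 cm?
342π cm²/s

A = πr²
dA/dt = 2πr · dr/dt = 2π(19)(9) = 342π cm²/s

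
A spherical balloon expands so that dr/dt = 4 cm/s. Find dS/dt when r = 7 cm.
224π cm²/s

S = 4πr²
dS/dt = dS/dr · dr/dt = 8πr · 4
At r = 7: dS/dt = 224π cm²/s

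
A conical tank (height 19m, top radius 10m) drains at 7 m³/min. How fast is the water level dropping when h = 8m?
2527/(6400π) ≈ 0.1257 m/min

r/h = 10/19, so r = (10/19)h
V = (1/3)πr²h = (1/3)π((10/19)h)²h = (100/1083)πh³
dV/dh = (100/361)πh²
dh/dt = (dV/dt)/(dV/dh) = -7/((100/361)π·8²) = -2527/(6400π) m/min
The level is dropping at 2527/(6400π) ≈ 0.1257 m/min.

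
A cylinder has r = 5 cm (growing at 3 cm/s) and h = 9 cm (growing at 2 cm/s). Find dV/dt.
320π cm³/s

V = πr²h
dV/dt = 2πrh·dr/dt + πr²·dh/dt
= 2π(5)(9)(3) + π(5)²(2)
= 320π cm³/s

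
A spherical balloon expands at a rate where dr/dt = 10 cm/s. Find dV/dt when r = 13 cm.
6760π cm³/s

V = (4/3)πr³
dV/dt = dV/dr · dr/dt = 4πr² · 10
At r = 13: dV/dt = 6760π cm³/s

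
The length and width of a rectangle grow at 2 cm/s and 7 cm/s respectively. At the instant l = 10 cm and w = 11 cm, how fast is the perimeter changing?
18 cm/s

P = 2(l + w)
dP/dt = 2(dl/dt + dw/dt) = 2(2 + 7) = 18 cm/s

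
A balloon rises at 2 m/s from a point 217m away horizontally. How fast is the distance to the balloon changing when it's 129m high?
129√63730/31865 ≈ 1.022 m/s

z² = 217² + y²
z = √(217² + 129²) = √63730
dz/dt = y/z · dy/dt = 129/√63730 · 2 = 129√63730/31865 ≈ 1.022 m/s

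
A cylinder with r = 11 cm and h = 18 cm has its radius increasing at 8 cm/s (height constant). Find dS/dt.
640π cm²/s

S = 2πrh + 2πr² (lateral + bases)
dS/dt = (2πh + 4πr)·dr/dt = (2π·18 + 4π·11)·8
= 640π cm²/s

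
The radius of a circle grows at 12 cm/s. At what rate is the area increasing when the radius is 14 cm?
336π cm²/s

A = πr²
dA/dt = 2πr · dr/dt = 2π(14)(12) = 336π cm²/s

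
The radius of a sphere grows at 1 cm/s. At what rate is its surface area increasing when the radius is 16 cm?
128π cm²/s

S = 4πr²
dS/dt = dS/dr · dr/dt = 8πr · 1
At r = 16: dS/dt = 128π cm²/s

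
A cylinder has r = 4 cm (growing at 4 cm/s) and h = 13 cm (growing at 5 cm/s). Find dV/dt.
496π cm³/s

V = πr²h
dV/dt = 2πrh·dr/dt + πr²·dh/dt
= 2π(4)(13)(4) + π(4)²(5)
= 496π cm³/s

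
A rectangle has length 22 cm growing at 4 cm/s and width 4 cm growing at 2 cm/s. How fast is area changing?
60 cm²/s

A = lw
dA/dt = w·dl/dt + l·dw/dt = 4·4 + 22·2 = 60 cm²/s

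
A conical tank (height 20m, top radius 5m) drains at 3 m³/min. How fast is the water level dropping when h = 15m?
16/(75π) ≈ 0.06791 m/min

r/h = 5/20, so r = (1/4)h
V = (1/3)πr²h = (1/3)π((1/4)h)²h = (1/48)πh³
dV/dh = (1/16)πh²
dh/dt = (dV/dt)/(dV/dh) = -3/((1/16)π·15²) = -16/(75π) m/min
The level is dropping at 16/(75π) ≈ 0.06791 m/min.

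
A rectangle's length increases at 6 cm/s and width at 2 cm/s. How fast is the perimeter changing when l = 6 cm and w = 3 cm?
16 cm/s

P = 2(l + w)
dP/dt = 2(dl/dt + dw/dt) = 2(6 + 2) = 16 cm/s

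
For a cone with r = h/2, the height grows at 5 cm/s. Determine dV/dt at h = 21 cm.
2205π/4 cm³/s

V = (1/3)π(h/2)²h = πh³/12
dV/dt = πh²/4 · 5
At h = 21: dV/dt = 2205π/4 cm³/s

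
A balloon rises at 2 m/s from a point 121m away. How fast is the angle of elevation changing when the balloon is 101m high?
0.009742 rad/s

tan(θ) = y/121
sec²(θ) · dθ/dt = (1/121) · dy/dt
dθ/dt = cos²(θ)/121 · 2 = 121/(121² + 101²) · 2
dθ/dt = 0.009742 rad/s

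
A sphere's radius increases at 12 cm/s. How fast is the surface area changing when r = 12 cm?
1152π cm²/s

S = 4πr²
dS/dt = dS/dr · dr/dt = 8πr · 12
At r = 12: dS/dt = 1152π cm²/s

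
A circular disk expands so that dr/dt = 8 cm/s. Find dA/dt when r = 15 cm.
240π cm²/s

A = πr²
dA/dt = 2πr · dr/dt = 2π(15)(8) = 240π cm²/s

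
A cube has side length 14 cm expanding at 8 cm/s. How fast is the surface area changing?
1344 cm²/s

A = 6s²
dA/dt = 12s · ds/dt = 12·14·8 = 1344 cm²/s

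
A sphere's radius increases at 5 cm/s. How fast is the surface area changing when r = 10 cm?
400π cm²/s

S = 4πr²
dS/dt = dS/dr · dr/dt = 8πr · 5
At r = 10: dS/dt = 400π cm²/s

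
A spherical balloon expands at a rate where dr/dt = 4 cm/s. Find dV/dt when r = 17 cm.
4624π cm³/s

V = (4/3)πr³
dV/dt = dV/dr · dr/dt = 4πr² · 4
At r = 17: dV/dt = 4624π cm³/s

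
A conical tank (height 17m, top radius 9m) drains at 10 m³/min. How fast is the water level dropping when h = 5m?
578/(405π) ≈ 0.4543 m/min

r/h = 9/17, so r = (9/17)h
V = (1/3)πr²h = (1/3)π((9/17)h)²h = (27/289)πh³
dV/dh = (81/289)πh²
dh/dt = (dV/dt)/(dV/dh) = -10/((81/289)π·5²) = -578/(405π) m/min
The level is dropping at 578/(405π) ≈ 0.4543 m/min.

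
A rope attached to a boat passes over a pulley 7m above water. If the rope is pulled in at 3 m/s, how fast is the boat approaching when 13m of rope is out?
13√30/20 ≈ 3.56 m/s

rope² = x² + 7²
x = √(13² - 7²) = 2√30
dx/dt = (rope/x) · d(rope)/dt = (13/(2√30)) · (-3) = -13√30/20 m/s
The boat approaches at 13√30/20 ≈ 3.56 m/s.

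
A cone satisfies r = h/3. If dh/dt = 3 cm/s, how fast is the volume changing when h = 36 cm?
432π cm³/s

V = (1/3)π(h/3)²h = πh³/27
dV/dt = πh²/9 · 3
At h = 36: dV/dt = 432π cm³/s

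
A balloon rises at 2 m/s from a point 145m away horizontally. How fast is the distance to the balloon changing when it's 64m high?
128√25121/25121 ≈ 0.8076 m/s

z² = 145² + y²
z = √(145² + 64²) = √25121
dz/dt = y/z · dy/dt = 64/√25121 · 2 = 128√25121/25121 ≈ 0.8076 m/s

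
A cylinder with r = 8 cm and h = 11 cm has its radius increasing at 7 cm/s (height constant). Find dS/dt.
378π cm²/s

S = 2πrh + 2πr² (lateral + bases)
dS/dt = (2πh + 4πr)·dr/dt = (2π·11 + 4π·8)·7
= 378π cm²/s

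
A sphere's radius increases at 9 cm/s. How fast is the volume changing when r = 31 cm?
34596π cm³/s

V = (4/3)πr³
dV/dt = dV/dr · dr/dt = 4πr² · 9
At r = 31: dV/dt = 34596π cm³/s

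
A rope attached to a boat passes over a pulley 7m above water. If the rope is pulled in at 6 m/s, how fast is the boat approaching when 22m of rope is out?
44√435/145 ≈ 6.329 m/s

rope² = x² + 7²
x = √(22² - 7²) = √435
dx/dt = (rope/x) · d(rope)/dt = (22/√435) · (-6) = -44√435/145 m/s
The boat approaches at 44√435/145 ≈ 6.329 m/s.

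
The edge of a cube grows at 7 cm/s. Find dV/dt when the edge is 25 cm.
13125 cm³/s

V = s³
dV/dt = 3s² · ds/dt = 3·25²·7 = 13125 cm³/s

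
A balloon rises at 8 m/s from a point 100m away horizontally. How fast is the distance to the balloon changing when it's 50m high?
8√5/5 ≈ 3.578 m/s

z² = 100² + y²
z = √(100² + 50²) = 50√5
dz/dt = y/z · dy/dt = 50/(50√5) · 8 = 8√5/5 ≈ 3.578 m/s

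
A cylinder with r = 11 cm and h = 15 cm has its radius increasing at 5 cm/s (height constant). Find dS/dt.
370π cm²/s

S = 2πrh + 2πr² (lateral + bases)
dS/dt = (2πh + 4πr)·dr/dt = (2π·15 + 4π·11)·5
= 370π cm²/s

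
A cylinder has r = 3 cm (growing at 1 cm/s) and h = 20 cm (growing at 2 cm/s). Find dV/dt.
138π cm³/s

V = πr²h
dV/dt = 2πrh·dr/dt + πr²·dh/dt
= 2π(3)(20)(1) + π(3)²(2)
= 138π cm³/s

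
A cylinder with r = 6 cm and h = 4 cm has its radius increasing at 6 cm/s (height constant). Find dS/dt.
192π cm²/s

S = 2πrh + 2πr² (lateral + bases)
dS/dt = (2πh + 4πr)·dr/dt = (2π·4 + 4π·6)·6
= 192π cm²/s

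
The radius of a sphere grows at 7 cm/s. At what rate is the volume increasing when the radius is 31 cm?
26908π cm³/s

V = (4/3)πr³
dV/dt = dV/dr · dr/dt = 4πr² · 7
At r = 31: dV/dt = 26908π cm³/s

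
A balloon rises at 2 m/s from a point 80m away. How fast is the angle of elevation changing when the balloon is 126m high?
0.007183 rad/s

tan(θ) = y/80
sec²(θ) · dθ/dt = (1/80) · dy/dt
dθ/dt = cos²(θ)/80 · 2 = 80/(80² + 126²) · 2
dθ/dt = 0.007183 rad/s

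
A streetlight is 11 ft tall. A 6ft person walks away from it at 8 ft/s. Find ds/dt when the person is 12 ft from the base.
48/5 ft/s

By similar triangles: 11/(x+s) = 6/s
Solving: s = 6x/5
ds/dt = 6/5 · dx/dt = 6/5 · 8 = 48/5 ft/s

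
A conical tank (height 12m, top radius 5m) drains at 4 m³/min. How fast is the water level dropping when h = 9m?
64/(225π) ≈ 0.09054 m/min

r/h = 5/12, so r = (5/12)h
V = (1/3)πr²h = (1/3)π((5/12)h)²h = (25/432)πh³
dV/dh = (25/144)πh²
dh/dt = (dV/dt)/(dV/dh) = -4/((25/144)π·9²) = -64/(225π) m/min
The level is dropping at 64/(225π) ≈ 0.09054 m/min.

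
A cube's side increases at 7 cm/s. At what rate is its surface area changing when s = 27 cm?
2268 cm²/s

A = 6s²
dA/dt = 12s · ds/dt = 12·27·7 = 2268 cm²/s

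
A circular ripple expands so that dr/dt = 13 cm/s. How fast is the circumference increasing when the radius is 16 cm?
26π cm/s

C = 2πr
dC/dt = 2π · dr/dt = 2π · 13 = 26π cm/s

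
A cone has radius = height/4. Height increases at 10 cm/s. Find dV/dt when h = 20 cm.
250π cm³/s

V = (1/3)π(h/4)²h = πh³/48
dV/dt = πh²/16 · 10
At h = 20: dV/dt = 250π cm³/s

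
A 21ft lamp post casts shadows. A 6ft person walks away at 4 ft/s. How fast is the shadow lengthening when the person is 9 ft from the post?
8/5 ft/s

By similar triangles: 21/(x+s) = 6/s
Solving: s = 6x/15
ds/dt = 6/15 · dx/dt = 2/5 · 4 = 8/5 ft/s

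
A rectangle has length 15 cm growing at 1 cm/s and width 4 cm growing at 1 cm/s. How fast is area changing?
19 cm²/s

A = lw
dA/dt = w·dl/dt + l·dw/dt = 4·1 + 15·1 = 19 cm²/s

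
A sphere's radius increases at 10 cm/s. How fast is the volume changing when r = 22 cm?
19360π cm³/s

V = (4/3)πr³
dV/dt = dV/dr · dr/dt = 4πr² · 10
At r = 22: dV/dt = 19360π cm³/s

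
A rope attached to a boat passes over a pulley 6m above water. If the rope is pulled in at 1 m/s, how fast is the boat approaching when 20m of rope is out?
10√91/91 ≈ 1.048 m/s

rope² = x² + 6²
x = √(20² - 6²) = 2√91
dx/dt = (rope/x) · d(rope)/dt = (20/(2√91)) · (-1) = -10√91/91 m/s
The boat approaches at 10√91/91 ≈ 1.048 m/s.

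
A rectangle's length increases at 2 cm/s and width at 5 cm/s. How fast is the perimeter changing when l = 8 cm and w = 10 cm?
14 cm/s

P = 2(l + w)
dP/dt = 2(dl/dt + dw/dt) = 2(2 + 5) = 14 cm/s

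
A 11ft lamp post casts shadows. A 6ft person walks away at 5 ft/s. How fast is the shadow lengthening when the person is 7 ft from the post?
6 ft/s

By similar triangles: 11/(x+s) = 6/s
Solving: s = 6x/5
ds/dt = 6/5 · dx/dt = 6/5 · 5 = 6 ft/s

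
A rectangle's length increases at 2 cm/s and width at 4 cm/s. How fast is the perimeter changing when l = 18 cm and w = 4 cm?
12 cm/s

P = 2(l + w)
dP/dt = 2(dl/dt + dw/dt) = 2(2 + 4) = 12 cm/s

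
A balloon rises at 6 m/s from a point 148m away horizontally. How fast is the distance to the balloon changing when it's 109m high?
654√33785/33785 ≈ 3.558 m/s

z² = 148² + y²
z = √(148² + 109²) = √33785
dz/dt = y/z · dy/dt = 109/√33785 · 6 = 654√33785/33785 ≈ 3.558 m/s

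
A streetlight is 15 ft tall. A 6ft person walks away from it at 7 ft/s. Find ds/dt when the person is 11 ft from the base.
14/3 ft/s

By similar triangles: 15/(x+s) = 6/s
Solving: s = 6x/9
ds/dt = 6/9 · dx/dt = 2/3 · 7 = 14/3 ft/s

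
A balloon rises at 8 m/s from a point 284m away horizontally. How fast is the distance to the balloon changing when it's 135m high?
1080√98881/98881 ≈ 3.435 m/s

z² = 284² + y²
z = √(284² + 135²) = √98881
dz/dt = y/z · dy/dt = 135/√98881 · 8 = 1080√98881/98881 ≈ 3.435 m/s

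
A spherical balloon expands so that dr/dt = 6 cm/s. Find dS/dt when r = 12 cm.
576π cm²/s

S = 4πr²
dS/dt = dS/dr · dr/dt = 8πr · 6
At r = 12: dS/dt = 576π cm²/s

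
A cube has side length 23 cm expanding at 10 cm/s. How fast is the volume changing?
15870 cm³/s

V = s³
dV/dt = 3s² · ds/dt = 3·23²·10 = 15870 cm³/s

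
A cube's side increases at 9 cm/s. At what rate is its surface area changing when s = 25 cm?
2700 cm²/s

A = 6s²
dA/dt = 12s · ds/dt = 12·25·9 = 2700 cm²/s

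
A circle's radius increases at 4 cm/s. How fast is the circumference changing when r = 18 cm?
8π cm/s

C = 2πr
dC/dt = 2π · dr/dt = 2π · 4 = 8π cm/s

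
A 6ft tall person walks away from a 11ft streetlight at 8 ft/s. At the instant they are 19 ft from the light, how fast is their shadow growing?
48/5 ft/s

By similar triangles: 11/(x+s) = 6/s
Solving: s = 6x/5
ds/dt = 6/5 · dx/dt = 6/5 · 8 = 48/5 ft/s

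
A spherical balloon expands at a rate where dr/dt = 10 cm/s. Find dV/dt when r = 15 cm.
9000π cm³/s

V = (4/3)πr³
dV/dt = dV/dr · dr/dt = 4πr² · 10
At r = 15: dV/dt = 9000π cm³/s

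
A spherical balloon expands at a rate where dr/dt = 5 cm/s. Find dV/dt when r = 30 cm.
18000π cm³/s

V = (4/3)πr³
dV/dt = dV/dr · dr/dt = 4πr² · 5
At r = 30: dV/dt = 18000π cm³/s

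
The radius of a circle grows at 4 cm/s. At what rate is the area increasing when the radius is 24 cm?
192π cm²/s

A = πr²
dA/dt = 2πr · dr/dt = 2π(24)(4) = 192π cm²/s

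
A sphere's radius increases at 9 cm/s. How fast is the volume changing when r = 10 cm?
3600π cm³/s

V = (4/3)πr³
dV/dt = dV/dr · dr/dt = 4πr² · 9
At r = 10: dV/dt = 3600π cm³/s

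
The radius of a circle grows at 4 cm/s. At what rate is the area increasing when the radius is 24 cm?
192π cm²/s

A = πr²
dA/dt = 2πr · dr/dt = 2π(24)(4) = 192π cm²/s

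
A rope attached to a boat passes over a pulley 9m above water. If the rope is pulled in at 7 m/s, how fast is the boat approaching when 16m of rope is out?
16√7/5 ≈ 8.466 m/s

rope² = x² + 9²
x = √(16² - 9²) = 5√7
dx/dt = (rope/x) · d(rope)/dt = (16/(5√7)) · (-7) = -16√7/5 m/s
The boat approaches at 16√7/5 ≈ 8.466 m/s.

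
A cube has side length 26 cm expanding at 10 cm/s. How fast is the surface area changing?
3120 cm²/s

A = 6s²
dA/dt = 12s · ds/dt = 12·26·10 = 3120 cm²/s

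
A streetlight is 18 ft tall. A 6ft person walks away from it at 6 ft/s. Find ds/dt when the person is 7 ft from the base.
3 ft/s

By similar triangles: 18/(x+s) = 6/s
Solving: s = 6x/12
ds/dt = 6/12 · dx/dt = 1/2 · 6 = 3 ft/s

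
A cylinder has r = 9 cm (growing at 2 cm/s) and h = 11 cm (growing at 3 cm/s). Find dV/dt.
639π cm³/s

V = πr²h
dV/dt = 2πrh·dr/dt + πr²·dh/dt
= 2π(9)(11)(2) + π(9)²(3)
= 639π cm³/s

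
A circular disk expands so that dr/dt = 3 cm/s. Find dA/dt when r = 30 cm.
180π cm²/s

A = πr²
dA/dt = 2πr · dr/dt = 2π(30)(3) = 180π cm²/s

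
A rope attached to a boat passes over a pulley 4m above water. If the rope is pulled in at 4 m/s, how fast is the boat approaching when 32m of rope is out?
32√7/21 ≈ 4.032 m/s

rope² = x² + 4²
x = √(32² - 4²) = 12√7
dx/dt = (rope/x) · d(rope)/dt = (32/(12√7)) · (-4) = -32√7/21 m/s
The boat approaches at 32√7/21 ≈ 4.032 m/s.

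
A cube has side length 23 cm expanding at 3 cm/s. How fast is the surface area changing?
828 cm²/s

A = 6s²
dA/dt = 12s · ds/dt = 12·23·3 = 828 cm²/s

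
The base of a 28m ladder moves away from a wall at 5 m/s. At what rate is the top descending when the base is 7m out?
√15/3 ≈ 1.291 m/s

x² + y² = 28²
2x·dx/dt + 2y·dy/dt = 0
dy/dt = -x/y · dx/dt = -7/(7√15) · 5 = -√15/3 m/s
The top is descending at √15/3 ≈ 1.291 m/s.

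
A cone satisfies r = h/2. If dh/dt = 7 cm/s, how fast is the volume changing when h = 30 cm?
1575π cm³/s

V = (1/3)π(h/2)²h = πh³/12
dV/dt = πh²/4 · 7
At h = 30: dV/dt = 1575π cm³/s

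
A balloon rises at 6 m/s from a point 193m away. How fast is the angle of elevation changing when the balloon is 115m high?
0.022943 rad/s

tan(θ) = y/193
sec²(θ) · dθ/dt = (1/193) · dy/dt
dθ/dt = cos²(θ)/193 · 6 = 193/(193² + 115²) · 6
dθ/dt = 0.022943 rad/s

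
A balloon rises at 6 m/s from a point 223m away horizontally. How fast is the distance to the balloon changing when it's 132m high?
792√67153/67153 ≈ 3.056 m/s

z² = 223² + y²
z = √(223² + 132²) = √67153
dz/dt = y/z · dy/dt = 132/√67153 · 6 = 792√67153/67153 ≈ 3.056 m/s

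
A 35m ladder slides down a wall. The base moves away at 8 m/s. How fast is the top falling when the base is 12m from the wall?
96√1081/1081 ≈ 2.92 m/s

x² + y² = 35²
2x·dx/dt + 2y·dy/dt = 0
dy/dt = -x/y · dx/dt = -12/√1081 · 8 = -96√1081/1081 m/s
The top is descending at 96√1081/1081 ≈ 2.92 m/s.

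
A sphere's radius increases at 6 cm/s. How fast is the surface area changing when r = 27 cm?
1296π cm²/s

S = 4πr²
dS/dt = dS/dr · dr/dt = 8πr · 6
At r = 27: dS/dt = 1296π cm²/s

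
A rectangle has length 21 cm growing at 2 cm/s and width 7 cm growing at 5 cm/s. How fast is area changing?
119 cm²/s

A = lw
dA/dt = w·dl/dt + l·dw/dt = 7·2 + 21·5 = 119 cm²/s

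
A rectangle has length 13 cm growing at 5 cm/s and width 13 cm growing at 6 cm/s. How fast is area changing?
143 cm²/s

A = lw
dA/dt = w·dl/dt + l·dw/dt = 13·5 + 13·6 = 143 cm²/s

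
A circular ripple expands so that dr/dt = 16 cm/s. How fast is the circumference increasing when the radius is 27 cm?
32π cm/s

C = 2πr
dC/dt = 2π · dr/dt = 2π · 16 = 32π cm/s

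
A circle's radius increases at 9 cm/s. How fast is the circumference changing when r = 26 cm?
18π cm/s

C = 2πr
dC/dt = 2π · dr/dt = 2π · 9 = 18π cm/s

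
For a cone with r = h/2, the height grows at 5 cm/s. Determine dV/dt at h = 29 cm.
4205π/4 cm³/s

V = (1/3)π(h/2)²h = πh³/12
dV/dt = πh²/4 · 5
At h = 29: dV/dt = 4205π/4 cm³/s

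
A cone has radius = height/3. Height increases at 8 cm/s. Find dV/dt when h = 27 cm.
648π cm³/s

V = (1/3)π(h/3)²h = πh³/27
dV/dt = πh²/9 · 8
At h = 27: dV/dt = 648π cm³/s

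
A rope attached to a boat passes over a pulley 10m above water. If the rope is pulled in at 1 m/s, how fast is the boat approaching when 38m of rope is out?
19√21/84 ≈ 1.037 m/s

rope² = x² + 10²
x = √(38² - 10²) = 8√21
dx/dt = (rope/x) · d(rope)/dt = (38/(8√21)) · (-1) = -19√21/84 m/s
The boat approaches at 19√21/84 ≈ 1.037 m/s.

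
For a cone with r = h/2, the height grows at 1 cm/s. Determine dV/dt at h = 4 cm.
4π cm³/s

V = (1/3)π(h/2)²h = πh³/12
dV/dt = πh²/4 · 1
At h = 4: dV/dt = 4π cm³/s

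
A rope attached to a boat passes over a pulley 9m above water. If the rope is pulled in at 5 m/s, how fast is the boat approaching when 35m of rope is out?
175√286/572 ≈ 5.174 m/s

rope² = x² + 9²
x = √(35² - 9²) = 2√286
dx/dt = (rope/x) · d(rope)/dt = (35/(2√286)) · (-5) = -175√286/572 m/s
The boat approaches at 175√286/572 ≈ 5.174 m/s.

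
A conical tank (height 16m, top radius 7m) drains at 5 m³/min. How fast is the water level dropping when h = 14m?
320/(2401π) ≈ 0.04242 m/min

r/h = 7/16, so r = (7/16)h
V = (1/3)πr²h = (1/3)π((7/16)h)²h = (49/768)πh³
dV/dh = (49/256)πh²
dh/dt = (dV/dt)/(dV/dh) = -5/((49/256)π·14²) = -320/(2401π) m/min
The level is dropping at 320/(2401π) ≈ 0.04242 m/min.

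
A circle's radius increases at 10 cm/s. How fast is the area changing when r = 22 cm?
440π cm²/s

A = πr²
dA/dt = 2πr · dr/dt = 2π(22)(10) = 440π cm²/s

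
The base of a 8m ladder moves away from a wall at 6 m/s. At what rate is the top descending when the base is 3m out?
18√55/55 ≈ 2.427 m/s

x² + y² = 8²
2x·dx/dt + 2y·dy/dt = 0
dy/dt = -x/y · dx/dt = -3/√55 · 6 = -18√55/55 m/s
The top is descending at 18√55/55 ≈ 2.427 m/s.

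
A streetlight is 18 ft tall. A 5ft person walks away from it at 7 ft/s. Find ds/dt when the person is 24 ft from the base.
35/13 ft/s

By similar triangles: 18/(x+s) = 5/s
Solving: s = 5x/13
ds/dt = 5/13 · dx/dt = 5/13 · 7 = 35/13 ft/s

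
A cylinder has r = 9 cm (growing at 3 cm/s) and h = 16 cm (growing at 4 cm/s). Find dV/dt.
1188π cm³/s

V = πr²h
dV/dt = 2πrh·dr/dt + πr²·dh/dt
= 2π(9)(16)(3) + π(9)²(4)
= 1188π cm³/s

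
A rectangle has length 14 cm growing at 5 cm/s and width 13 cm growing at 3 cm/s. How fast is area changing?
107 cm²/s

A = lw
dA/dt = w·dl/dt + l·dw/dt = 13·5 + 14·3 = 107 cm²/s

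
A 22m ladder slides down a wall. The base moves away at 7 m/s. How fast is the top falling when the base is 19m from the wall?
133√123/123 ≈ 11.99 m/s

x² + y² = 22²
2x·dx/dt + 2y·dy/dt = 0
dy/dt = -x/y · dx/dt = -19/√123 · 7 = -133√123/123 m/s
The top is descending at 133√123/123 ≈ 11.99 m/s.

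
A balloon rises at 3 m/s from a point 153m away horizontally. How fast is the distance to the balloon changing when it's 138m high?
138√4717/4717 ≈ 2.009 m/s

z² = 153² + y²
z = √(153² + 138²) = 3√4717
dz/dt = y/z · dy/dt = 138/(3√4717) · 3 = 138√4717/4717 ≈ 2.009 m/s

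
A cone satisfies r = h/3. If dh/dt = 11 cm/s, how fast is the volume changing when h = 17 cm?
3179π/9 cm³/s

V = (1/3)π(h/3)²h = πh³/27
dV/dt = πh²/9 · 11
At h = 17: dV/dt = 3179π/9 cm³/s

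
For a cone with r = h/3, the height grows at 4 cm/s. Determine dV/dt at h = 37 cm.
5476π/9 cm³/s

V = (1/3)π(h/3)²h = πh³/27
dV/dt = πh²/9 · 4
At h = 37: dV/dt = 5476π/9 cm³/s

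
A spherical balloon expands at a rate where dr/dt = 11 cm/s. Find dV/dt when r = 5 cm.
1100π cm³/s

V = (4/3)πr³
dV/dt = dV/dr · dr/dt = 4πr² · 11
At r = 5: dV/dt = 1100π cm³/s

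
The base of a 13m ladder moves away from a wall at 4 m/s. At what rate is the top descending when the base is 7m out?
7√30/15 ≈ 2.556 m/s

x² + y² = 13²
2x·dx/dt + 2y·dy/dt = 0
dy/dt = -x/y · dx/dt = -7/(2√30) · 4 = -7√30/15 m/s
The top is descending at 7√30/15 ≈ 2.556 m/s.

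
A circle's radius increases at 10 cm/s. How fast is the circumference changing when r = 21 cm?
20π cm/s

C = 2πr
dC/dt = 2π · dr/dt = 2π · 10 = 20π cm/s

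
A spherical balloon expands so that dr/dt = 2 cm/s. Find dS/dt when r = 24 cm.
384π cm²/s

S = 4πr²
dS/dt = dS/dr · dr/dt = 8πr · 2
At r = 24: dS/dt = 384π cm²/s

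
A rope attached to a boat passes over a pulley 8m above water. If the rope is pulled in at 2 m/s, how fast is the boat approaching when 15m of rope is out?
30√161/161 ≈ 2.364 m/s

rope² = x² + 8²
x = √(15² - 8²) = √161
dx/dt = (rope/x) · d(rope)/dt = (15/√161) · (-2) = -30√161/161 m/s
The boat approaches at 30√161/161 ≈ 2.364 m/s.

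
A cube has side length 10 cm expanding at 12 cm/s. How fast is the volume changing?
3600 cm³/s

V = s³
dV/dt = 3s² · ds/dt = 3·10²·12 = 3600 cm³/s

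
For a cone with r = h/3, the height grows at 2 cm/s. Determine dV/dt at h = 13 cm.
338π/9 cm³/s

V = (1/3)π(h/3)²h = πh³/27
dV/dt = πh²/9 · 2
At h = 13: dV/dt = 338π/9 cm³/s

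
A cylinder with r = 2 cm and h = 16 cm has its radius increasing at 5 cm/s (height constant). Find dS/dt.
200π cm²/s

S = 2πrh + 2πr² (lateral + bases)
dS/dt = (2πh + 4πr)·dr/dt = (2π·16 + 4π·2)·5
= 200π cm²/s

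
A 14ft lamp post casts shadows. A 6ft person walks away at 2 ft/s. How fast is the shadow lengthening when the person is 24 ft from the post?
3/2 ft/s

By similar triangles: 14/(x+s) = 6/s
Solving: s = 6x/8
ds/dt = 6/8 · dx/dt = 3/4 · 2 = 3/2 ft/s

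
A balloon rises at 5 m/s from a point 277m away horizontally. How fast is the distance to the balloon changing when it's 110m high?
550√88829/88829 ≈ 1.845 m/s

z² = 277² + y²
z = √(277² + 110²) = √88829
dz/dt = y/z · dy/dt = 110/√88829 · 5 = 550√88829/88829 ≈ 1.845 m/s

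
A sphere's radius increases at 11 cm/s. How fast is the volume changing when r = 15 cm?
9900π cm³/s

V = (4/3)πr³
dV/dt = dV/dr · dr/dt = 4πr² · 11
At r = 15: dV/dt = 9900π cm³/s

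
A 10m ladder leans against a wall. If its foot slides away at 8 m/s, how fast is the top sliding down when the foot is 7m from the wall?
56√51/51 ≈ 7.842 m/s

x² + y² = 10²
2x·dx/dt + 2y·dy/dt = 0
dy/dt = -x/y · dx/dt = -7/√51 · 8 = -56√51/51 m/s
The top is descending at 56√51/51 ≈ 7.842 m/s.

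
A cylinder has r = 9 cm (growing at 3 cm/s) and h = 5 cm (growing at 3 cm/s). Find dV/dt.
513π cm³/s

V = πr²h
dV/dt = 2πrh·dr/dt + πr²·dh/dt
= 2π(9)(5)(3) + π(9)²(3)
= 513π cm³/s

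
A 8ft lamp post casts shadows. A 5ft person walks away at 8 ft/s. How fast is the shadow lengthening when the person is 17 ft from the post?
40/3 ft/s

By similar triangles: 8/(x+s) = 5/s
Solving: s = 5x/3
ds/dt = 5/3 · dx/dt = 5/3 · 8 = 40/3 ft/s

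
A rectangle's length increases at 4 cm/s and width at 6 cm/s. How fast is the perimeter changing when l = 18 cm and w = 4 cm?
20 cm/s

P = 2(l + w)
dP/dt = 2(dl/dt + dw/dt) = 2(4 + 6) = 20 cm/s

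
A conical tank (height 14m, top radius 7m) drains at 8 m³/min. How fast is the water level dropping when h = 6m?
8/(9π) ≈ 0.2829 m/min

r/h = 7/14, so r = (1/2)h
V = (1/3)πr²h = (1/3)π((1/2)h)²h = (1/12)πh³
dV/dh = (1/4)πh²
dh/dt = (dV/dt)/(dV/dh) = -8/((1/4)π·6²) = -8/(9π) m/min
The level is dropping at 8/(9π) ≈ 0.2829 m/min.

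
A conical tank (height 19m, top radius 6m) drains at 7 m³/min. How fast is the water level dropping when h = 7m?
361/(252π) ≈ 0.456 m/min

r/h = 6/19, so r = (6/19)h
V = (1/3)πr²h = (1/3)π((6/19)h)²h = (12/361)πh³
dV/dh = (36/361)πh²
dh/dt = (dV/dt)/(dV/dh) = -7/((36/361)π·7²) = -361/(252π) m/min
The level is dropping at 361/(252π) ≈ 0.456 m/min.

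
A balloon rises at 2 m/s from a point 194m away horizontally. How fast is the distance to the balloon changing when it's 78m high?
39√10930/5465 ≈ 0.7461 m/s

z² = 194² + y²
z = √(194² + 78²) = 2√10930
dz/dt = y/z · dy/dt = 78/(2√10930) · 2 = 39√10930/5465 ≈ 0.7461 m/s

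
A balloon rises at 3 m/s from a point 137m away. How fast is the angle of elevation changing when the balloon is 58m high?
0.01857 rad/s

tan(θ) = y/137
sec²(θ) · dθ/dt = (1/137) · dy/dt
dθ/dt = cos²(θ)/137 · 3 = 137/(137² + 58²) · 3
dθ/dt = 0.01857 rad/s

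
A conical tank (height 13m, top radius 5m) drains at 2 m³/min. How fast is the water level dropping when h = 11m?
338/(3025π) ≈ 0.03557 m/min

r/h = 5/13, so r = (5/13)h
V = (1/3)πr²h = (1/3)π((5/13)h)²h = (25/507)πh³
dV/dh = (25/169)πh²
dh/dt = (dV/dt)/(dV/dh) = -2/((25/169)π·11²) = -338/(3025π) m/min
The level is dropping at 338/(3025π) ≈ 0.03557 m/min.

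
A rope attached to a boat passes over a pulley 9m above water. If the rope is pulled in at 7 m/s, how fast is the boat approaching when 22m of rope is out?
154√403/403 ≈ 7.671 m/s

rope² = x² + 9²
x = √(22² - 9²) = √403
dx/dt = (rope/x) · d(rope)/dt = (22/√403) · (-7) = -154√403/403 m/s
The boat approaches at 154√403/403 ≈ 7.671 m/s.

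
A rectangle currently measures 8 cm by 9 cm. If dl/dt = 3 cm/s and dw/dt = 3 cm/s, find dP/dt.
12 cm/s

P = 2(l + w)
dP/dt = 2(dl/dt + dw/dt) = 2(3 + 3) = 12 cm/s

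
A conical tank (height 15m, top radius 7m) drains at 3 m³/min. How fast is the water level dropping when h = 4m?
675/(784π) ≈ 0.2741 m/min

r/h = 7/15, so r = (7/15)h
V = (1/3)πr²h = (1/3)π((7/15)h)²h = (49/675)πh³
dV/dh = (49/225)πh²
dh/dt = (dV/dt)/(dV/dh) = -3/((49/225)π·4²) = -675/(784π) m/min
The level is dropping at 675/(784π) ≈ 0.2741 m/min.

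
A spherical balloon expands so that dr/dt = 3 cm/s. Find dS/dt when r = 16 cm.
384π cm²/s

S = 4πr²
dS/dt = dS/dr · dr/dt = 8πr · 3
At r = 16: dS/dt = 384π cm²/s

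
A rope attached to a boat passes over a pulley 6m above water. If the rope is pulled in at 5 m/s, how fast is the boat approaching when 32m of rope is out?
80√247/247 ≈ 5.09 m/s

rope² = x² + 6²
x = √(32² - 6²) = 2√247
dx/dt = (rope/x) · d(rope)/dt = (32/(2√247)) · (-5) = -80√247/247 m/s
The boat approaches at 80√247/247 ≈ 5.09 m/s.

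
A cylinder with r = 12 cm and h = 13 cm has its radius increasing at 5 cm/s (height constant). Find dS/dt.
370π cm²/s

S = 2πrh + 2πr² (lateral + bases)
dS/dt = (2πh + 4πr)·dr/dt = (2π·13 + 4π·12)·5
= 370π cm²/s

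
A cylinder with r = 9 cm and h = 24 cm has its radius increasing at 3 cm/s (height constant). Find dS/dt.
252π cm²/s

S = 2πrh + 2πr² (lateral + bases)
dS/dt = (2πh + 4πr)·dr/dt = (2π·24 + 4π·9)·3
= 252π cm²/s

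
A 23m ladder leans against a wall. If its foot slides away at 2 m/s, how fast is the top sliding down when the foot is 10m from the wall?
20√429/429 ≈ 0.9656 m/s

x² + y² = 23²
2x·dx/dt + 2y·dy/dt = 0
dy/dt = -x/y · dx/dt = -10/√429 · 2 = -20√429/429 m/s
The top is descending at 20√429/429 ≈ 0.9656 m/s.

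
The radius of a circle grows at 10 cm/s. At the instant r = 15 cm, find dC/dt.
20π cm/s

C = 2πr
dC/dt = 2π · dr/dt = 2π · 10 = 20π cm/s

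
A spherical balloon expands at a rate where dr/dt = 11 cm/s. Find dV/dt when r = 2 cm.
176π cm³/s

V = (4/3)πr³
dV/dt = dV/dr · dr/dt = 4πr² · 11
At r = 2: dV/dt = 176π cm³/s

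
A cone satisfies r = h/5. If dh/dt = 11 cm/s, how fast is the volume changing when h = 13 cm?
1859π/25 cm³/s

V = (1/3)π(h/5)²h = πh³/75
dV/dt = πh²/25 · 11
At h = 13: dV/dt = 1859π/25 cm³/s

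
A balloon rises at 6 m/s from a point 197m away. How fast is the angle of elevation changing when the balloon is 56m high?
0.02818 rad/s

tan(θ) = y/197
sec²(θ) · dθ/dt = (1/197) · dy/dt
dθ/dt = cos²(θ)/197 · 6 = 197/(197² + 56²) · 6
dθ/dt = 0.02818 rad/s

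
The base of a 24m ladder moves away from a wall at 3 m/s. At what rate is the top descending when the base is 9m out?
9√55/55 ≈ 1.214 m/s

x² + y² = 24²
2x·dx/dt + 2y·dy/dt = 0
dy/dt = -x/y · dx/dt = -9/(3√55) · 3 = -9√55/55 m/s
The top is descending at 9√55/55 ≈ 1.214 m/s.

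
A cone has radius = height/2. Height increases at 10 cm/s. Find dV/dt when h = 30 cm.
2250π cm³/s

V = (1/3)π(h/2)²h = πh³/12
dV/dt = πh²/4 · 10
At h = 30: dV/dt = 2250π cm³/s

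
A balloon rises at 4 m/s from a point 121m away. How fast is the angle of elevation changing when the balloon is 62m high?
0.026183 rad/s

tan(θ) = y/121
sec²(θ) · dθ/dt = (1/121) · dy/dt
dθ/dt = cos²(θ)/121 · 4 = 121/(121² + 62²) · 4
dθ/dt = 0.026183 rad/s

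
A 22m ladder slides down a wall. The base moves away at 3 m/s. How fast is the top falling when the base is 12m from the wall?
18√85/85 ≈ 1.952 m/s

x² + y² = 22²
2x·dx/dt + 2y·dy/dt = 0
dy/dt = -x/y · dx/dt = -12/(2√85) · 3 = -18√85/85 m/s
The top is descending at 18√85/85 ≈ 1.952 m/s.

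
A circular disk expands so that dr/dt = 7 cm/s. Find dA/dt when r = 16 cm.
224π cm²/s

A = πr²
dA/dt = 2πr · dr/dt = 2π(16)(7) = 224π cm²/s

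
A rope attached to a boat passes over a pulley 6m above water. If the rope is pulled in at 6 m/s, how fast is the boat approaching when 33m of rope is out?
22√13/13 ≈ 6.102 m/s

rope² = x² + 6²
x = √(33² - 6²) = 9√13
dx/dt = (rope/x) · d(rope)/dt = (33/(9√13)) · (-6) = -22√13/13 m/s
The boat approaches at 22√13/13 ≈ 6.102 m/s.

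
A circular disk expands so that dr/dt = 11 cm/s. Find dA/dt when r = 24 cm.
528π cm²/s

A = πr²
dA/dt = 2πr · dr/dt = 2π(24)(11) = 528π cm²/s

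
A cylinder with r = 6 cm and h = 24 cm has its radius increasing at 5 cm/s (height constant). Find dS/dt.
360π cm²/s

S = 2πrh + 2πr² (lateral + bases)
dS/dt = (2πh + 4πr)·dr/dt = (2π·24 + 4π·6)·5
= 360π cm²/s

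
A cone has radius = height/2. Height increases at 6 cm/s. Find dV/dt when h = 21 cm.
1323π/2 cm³/s

V = (1/3)π(h/2)²h = πh³/12
dV/dt = πh²/4 · 6
At h = 21: dV/dt = 1323π/2 cm³/s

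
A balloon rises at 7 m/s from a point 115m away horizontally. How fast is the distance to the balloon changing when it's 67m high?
469√17714/17714 ≈ 3.524 m/s

z² = 115² + y²
z = √(115² + 67²) = √17714
dz/dt = y/z · dy/dt = 67/√17714 · 7 = 469√17714/17714 ≈ 3.524 m/s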